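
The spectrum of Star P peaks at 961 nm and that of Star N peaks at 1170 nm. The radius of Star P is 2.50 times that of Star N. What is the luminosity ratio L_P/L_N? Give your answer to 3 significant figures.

Wien's law gives T ∝ 1/λ_max, so T_P/T_N = λ_N/λ_P = 1170/961 = 1.217.
Then L ∝ R²T⁴ gives L_P/L_N = (2.50)² × (1.217)⁴ = 6.250 × 2.197 = 13.73.

13.7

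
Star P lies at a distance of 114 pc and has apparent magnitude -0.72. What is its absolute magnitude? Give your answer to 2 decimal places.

-6.00

M = m − 5 log₁₀(d/10 pc) = -0.72 − 5 log₁₀(114/10)
  = -0.72 − 5 × 1.057 = -0.72 − 5.28 = -6.00.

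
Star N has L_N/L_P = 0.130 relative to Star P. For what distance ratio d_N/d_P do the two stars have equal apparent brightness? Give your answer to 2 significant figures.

0.36

Equal flux requires L_N/d_N² = L_P/d_P², so d_N/d_P = √(L_N/L_P)
= √(0.130) = 0.3606.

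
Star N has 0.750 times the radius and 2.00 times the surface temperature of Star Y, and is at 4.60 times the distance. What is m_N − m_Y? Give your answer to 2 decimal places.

L_N/L_Y = (0.750)²(2.00)⁴ = 9.000.
F_N/F_Y = (L_N/L_Y)/(d_N/d_Y)² = 9.000/21.16 = 0.4253.
m_N − m_Y = −2.5 log₁₀(0.4253) = 0.93.

0.93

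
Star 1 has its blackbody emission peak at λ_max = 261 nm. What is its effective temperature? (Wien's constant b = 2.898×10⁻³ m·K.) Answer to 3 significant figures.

T = b/λ_max = 2.898×10⁻³ / (261×10⁻⁹) = 1.110×10^4 K.

1.11×10^4 K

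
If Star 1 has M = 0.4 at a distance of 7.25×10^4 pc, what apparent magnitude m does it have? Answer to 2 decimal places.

19.70

m = M + 5 log₁₀(d/10 pc) = 0.4 + 5 log₁₀(7.25×10^4/10)
  = 0.4 + 5 × 3.860 = 0.4 + 19.30 = 19.70.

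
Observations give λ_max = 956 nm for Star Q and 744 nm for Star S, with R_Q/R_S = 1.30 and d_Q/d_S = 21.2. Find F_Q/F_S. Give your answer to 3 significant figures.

0.00138

Wien's law: T_Q/T_S = λ_S/λ_Q = 744/956 = 0.7782.
L_Q/L_S = (R_Q/R_S)²(T_Q/T_S)⁴ = (1.30)²(0.7782)⁴ = 0.6199.
F_Q/F_S = (L_Q/L_S)/(d_Q/d_S)² = 0.6199/(21.2)² = 0.001379.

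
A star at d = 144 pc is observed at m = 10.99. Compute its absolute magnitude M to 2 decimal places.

M = m − 5 log₁₀(d/10 pc) = 10.99 − 5 log₁₀(144/10)
  = 10.99 − 5 × 1.158 = 10.99 − 5.79 = 5.20.

5.20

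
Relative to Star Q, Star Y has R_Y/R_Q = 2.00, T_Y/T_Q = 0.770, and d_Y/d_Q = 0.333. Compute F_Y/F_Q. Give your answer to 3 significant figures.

L_Y/L_Q = (R_Y/R_Q)²(T_Y/T_Q)⁴ = (2.00)² × (0.770)⁴ = 1.406.
F_Y/F_Q = (L_Y/L_Q)/(d_Y/d_Q)² = 1.406 / (0.333)² = 12.68.

12.7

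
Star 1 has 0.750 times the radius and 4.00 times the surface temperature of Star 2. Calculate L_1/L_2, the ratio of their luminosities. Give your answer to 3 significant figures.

From the Stefan–Boltzmann law, L ∝ R²T⁴, so
L_1/L_2 = (R_1/R_2)² (T_1/T_2)⁴ = (0.750)² × (4.00)⁴ = 0.5625 × 256.0 = 144.0.

144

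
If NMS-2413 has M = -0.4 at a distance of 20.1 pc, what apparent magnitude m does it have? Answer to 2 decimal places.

m = M + 5 log₁₀(d/10 pc) = -0.4 + 5 log₁₀(20.1/10)
  = -0.4 + 5 × 0.303 = -0.4 + 1.52 = 1.12.

1.12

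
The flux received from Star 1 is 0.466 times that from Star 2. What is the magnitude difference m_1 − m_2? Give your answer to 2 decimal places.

m_1 − m_2 = −2.5 log₁₀(F_1/F_2) = −2.5 log₁₀(0.466) = −2.5 × (-0.332) = 0.829.

0.83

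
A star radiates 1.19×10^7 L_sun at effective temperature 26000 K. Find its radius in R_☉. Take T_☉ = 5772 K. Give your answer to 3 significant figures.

170 R_☉

R/R_☉ = √(L/L_☉) / (T/T_☉)² = √(1.19×10^7) / (4.505)²
       = 3450 / 20.29 = 170.0.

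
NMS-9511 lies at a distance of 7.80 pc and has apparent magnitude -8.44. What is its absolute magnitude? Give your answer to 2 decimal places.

M = m − 5 log₁₀(d/10 pc) = -8.44 − 5 log₁₀(7.80/10)
  = -8.44 − 5 × -0.108 = -8.44 − -0.54 = -7.90.

-7.90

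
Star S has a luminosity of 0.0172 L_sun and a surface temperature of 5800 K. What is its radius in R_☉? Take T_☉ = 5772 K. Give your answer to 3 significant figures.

0.130 R_☉

R/R_☉ = √(L/L_☉) / (T/T_☉)² = √(0.0172) / (1.005)²
       = 0.1311 / 1.010 = 0.1299.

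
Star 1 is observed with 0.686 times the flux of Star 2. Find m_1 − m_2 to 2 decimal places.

0.41

m_1 − m_2 = −2.5 log₁₀(F_1/F_2) = −2.5 log₁₀(0.686) = −2.5 × (-0.164) = 0.409.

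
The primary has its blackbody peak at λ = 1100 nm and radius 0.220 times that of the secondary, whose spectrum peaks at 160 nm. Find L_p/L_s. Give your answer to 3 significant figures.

Wien's law gives T ∝ 1/λ_max, so T_p/T_s = λ_s/λ_p = 160/1100 = 0.1455.
Then L ∝ R²T⁴ gives L_p/L_s = (0.220)² × (0.1455)⁴ = 0.04840 × 4.476×10^-4 = 2.166×10^-5.

2.17×10^-5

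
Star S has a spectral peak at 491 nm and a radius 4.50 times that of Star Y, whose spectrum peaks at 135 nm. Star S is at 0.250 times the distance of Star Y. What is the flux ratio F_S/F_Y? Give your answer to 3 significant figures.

1.85

Wien's law: T_S/T_Y = λ_Y/λ_S = 135/491 = 0.2749.
L_S/L_Y = (R_S/R_Y)²(T_S/T_Y)⁴ = (4.50)²(0.2749)⁴ = 0.1157.
F_S/F_Y = (L_S/L_Y)/(d_S/d_Y)² = 0.1157/(0.250)² = 1.852.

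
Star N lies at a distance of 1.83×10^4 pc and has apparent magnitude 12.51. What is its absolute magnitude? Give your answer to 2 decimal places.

-3.80

M = m − 5 log₁₀(d/10 pc) = 12.51 − 5 log₁₀(1.83×10^4/10)
  = 12.51 − 5 × 3.262 = 12.51 − 16.31 = -3.80.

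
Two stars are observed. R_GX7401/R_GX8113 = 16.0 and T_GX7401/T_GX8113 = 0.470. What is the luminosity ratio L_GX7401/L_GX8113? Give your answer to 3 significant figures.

12.5

From the Stefan–Boltzmann law, L ∝ R²T⁴, so
L_GX7401/L_GX8113 = (R_GX7401/R_GX8113)² (T_GX7401/T_GX8113)⁴ = (16.0)² × (0.470)⁴ = 256.0 × 0.04880 = 12.49.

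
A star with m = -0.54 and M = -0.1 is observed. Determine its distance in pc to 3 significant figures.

m − M = 5 log₁₀(d/10 pc)
-0.54 − (-0.1) = -0.44 = 5 log₁₀(d/10)
d = 10 × 10^(-0.44/5) = 10 × 10^-0.088 = 8.166 pc.

8.17 pc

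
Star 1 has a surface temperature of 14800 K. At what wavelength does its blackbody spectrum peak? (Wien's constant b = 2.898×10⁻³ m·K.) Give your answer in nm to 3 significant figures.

λ_max = b/T = 2.898×10⁻³ / 14800 = 1.96×10^-7 m = 195.8 nm.

196 nm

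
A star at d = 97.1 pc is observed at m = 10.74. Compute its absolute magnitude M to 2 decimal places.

5.80

M = m − 5 log₁₀(d/10 pc) = 10.74 − 5 log₁₀(97.1/10)
  = 10.74 − 5 × 0.987 = 10.74 − 4.94 = 5.80.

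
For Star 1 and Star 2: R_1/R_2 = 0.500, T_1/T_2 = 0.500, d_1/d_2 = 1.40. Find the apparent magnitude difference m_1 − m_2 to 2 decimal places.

L_1/L_2 = (0.500)²(0.500)⁴ = 0.01562.
F_1/F_2 = (L_1/L_2)/(d_1/d_2)² = 0.01562/1.960 = 0.007972.
m_1 − m_2 = −2.5 log₁₀(0.007972) = 5.25.

5.25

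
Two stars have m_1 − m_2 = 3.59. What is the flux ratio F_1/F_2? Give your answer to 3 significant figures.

F_1/F_2 = 10^(−(m_1 − m_2)/2.5) = 10^(-3.59/2.5) = 10^-1.436 = 0.03664.

0.0366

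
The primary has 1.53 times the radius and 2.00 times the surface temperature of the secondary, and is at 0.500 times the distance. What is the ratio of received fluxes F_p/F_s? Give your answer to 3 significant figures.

L_p/L_s = (R_p/R_s)²(T_p/T_s)⁴ = (1.53)² × (2.00)⁴ = 37.45.
F_p/F_s = (L_p/L_s)/(d_p/d_s)² = 37.45 / (0.500)² = 149.8.

150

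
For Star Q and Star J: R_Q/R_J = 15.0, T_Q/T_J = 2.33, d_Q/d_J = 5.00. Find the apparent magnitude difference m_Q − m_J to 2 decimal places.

L_Q/L_J = (15.0)²(2.33)⁴ = 6631.
F_Q/F_J = (L_Q/L_J)/(d_Q/d_J)² = 6631/25.00 = 265.3.
m_Q − m_J = −2.5 log₁₀(265.3) = -6.06.

-6.06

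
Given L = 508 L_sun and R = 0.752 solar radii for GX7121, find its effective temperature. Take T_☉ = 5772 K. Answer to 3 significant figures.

3.16×10^4 K

T/T_☉ = (L/L_☉)^(1/4) / (R/R_☉)^(1/2)
T = 5772 × (508)^(1/4) / √(0.752) = 5772 × 4.748 / 0.8672 = 3.160×10^4 K.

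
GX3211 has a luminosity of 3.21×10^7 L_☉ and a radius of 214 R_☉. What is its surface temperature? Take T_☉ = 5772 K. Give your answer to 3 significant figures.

2.97×10^4 K

T/T_☉ = (L/L_☉)^(1/4) / (R/R_☉)^(1/2)
T = 5772 × (3.21×10^7)^(1/4) / √(214) = 5772 × 75.27 / 14.63 = 2.970×10^4 K.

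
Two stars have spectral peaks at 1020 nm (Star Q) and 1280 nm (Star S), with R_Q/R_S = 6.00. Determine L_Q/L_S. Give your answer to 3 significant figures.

89.3

Wien's law gives T ∝ 1/λ_max, so T_Q/T_S = λ_S/λ_Q = 1280/1020 = 1.255.
Then L ∝ R²T⁴ gives L_Q/L_S = (6.00)² × (1.255)⁴ = 36.00 × 2.480 = 89.28.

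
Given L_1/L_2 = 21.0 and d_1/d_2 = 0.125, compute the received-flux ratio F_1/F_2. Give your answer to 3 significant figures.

F = L/(4πd²), so F_1/F_2 = (L_1/L_2) / (d_1/d_2)²
= 21.0 / (0.125)² = 21.0 / 0.01562 = 1344.

1.34×10^3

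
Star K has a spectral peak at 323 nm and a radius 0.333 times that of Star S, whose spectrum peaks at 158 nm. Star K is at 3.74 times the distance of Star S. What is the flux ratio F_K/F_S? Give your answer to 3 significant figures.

4.54×10^-4

Wien's law: T_K/T_S = λ_S/λ_K = 158/323 = 0.4892.
L_K/L_S = (R_K/R_S)²(T_K/T_S)⁴ = (0.333)²(0.4892)⁴ = 0.006349.
F_K/F_S = (L_K/L_S)/(d_K/d_S)² = 0.006349/(3.74)² = 4.539×10^-4.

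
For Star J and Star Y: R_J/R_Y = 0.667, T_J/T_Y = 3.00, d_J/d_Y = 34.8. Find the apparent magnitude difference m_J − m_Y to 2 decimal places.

3.82

L_J/L_Y = (0.667)²(3.00)⁴ = 36.04.
F_J/F_Y = (L_J/L_Y)/(d_J/d_Y)² = 36.04/1211 = 0.02976.
m_J − m_Y = −2.5 log₁₀(0.02976) = 3.82.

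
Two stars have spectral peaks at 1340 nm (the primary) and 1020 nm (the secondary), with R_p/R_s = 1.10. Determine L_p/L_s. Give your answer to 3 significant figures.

0.406

Wien's law gives T ∝ 1/λ_max, so T_p/T_s = λ_s/λ_p = 1020/1340 = 0.7612.
Then L ∝ R²T⁴ gives L_p/L_s = (1.10)² × (0.7612)⁴ = 1.210 × 0.3357 = 0.4062.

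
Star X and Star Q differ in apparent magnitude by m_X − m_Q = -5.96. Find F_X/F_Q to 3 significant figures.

F_X/F_Q = 10^(−(m_X − m_Q)/2.5) = 10^(5.96/2.5) = 10^2.384 = 242.1.

242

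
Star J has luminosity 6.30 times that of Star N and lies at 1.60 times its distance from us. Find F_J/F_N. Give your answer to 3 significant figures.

2.46

F = L/(4πd²), so F_J/F_N = (L_J/L_N) / (d_J/d_N)²
= 6.30 / (1.60)² = 6.30 / 2.560 = 2.461.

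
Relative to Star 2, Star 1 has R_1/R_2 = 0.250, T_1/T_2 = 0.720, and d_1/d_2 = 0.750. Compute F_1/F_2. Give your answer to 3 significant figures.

L_1/L_2 = (R_1/R_2)²(T_1/T_2)⁴ = (0.250)² × (0.720)⁴ = 0.01680.
F_1/F_2 = (L_1/L_2)/(d_1/d_2)² = 0.01680 / (0.750)² = 0.02986.

0.0299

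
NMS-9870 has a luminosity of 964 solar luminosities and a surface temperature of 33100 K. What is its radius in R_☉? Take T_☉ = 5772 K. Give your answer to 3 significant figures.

0.944 R_☉

R/R_☉ = √(L/L_☉) / (T/T_☉)² = √(964) / (5.735)²
       = 31.05 / 32.89 = 0.9441.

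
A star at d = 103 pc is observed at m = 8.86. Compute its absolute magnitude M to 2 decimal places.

3.80

M = m − 5 log₁₀(d/10 pc) = 8.86 − 5 log₁₀(103/10)
  = 8.86 − 5 × 1.013 = 8.86 − 5.06 = 3.80.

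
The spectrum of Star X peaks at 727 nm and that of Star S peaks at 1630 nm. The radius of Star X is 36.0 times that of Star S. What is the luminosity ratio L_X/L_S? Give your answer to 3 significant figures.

Wien's law gives T ∝ 1/λ_max, so T_X/T_S = λ_S/λ_X = 1630/727 = 2.242.
Then L ∝ R²T⁴ gives L_X/L_S = (36.0)² × (2.242)⁴ = 1296 × 25.27 = 3.275×10^4.

3.28×10^4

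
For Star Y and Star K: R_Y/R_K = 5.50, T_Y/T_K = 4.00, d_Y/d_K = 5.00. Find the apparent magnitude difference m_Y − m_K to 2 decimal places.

L_Y/L_K = (5.50)²(4.00)⁴ = 7744.
F_Y/F_K = (L_Y/L_K)/(d_Y/d_K)² = 7744/25.00 = 309.8.
m_Y − m_K = −2.5 log₁₀(309.8) = -6.23.

-6.23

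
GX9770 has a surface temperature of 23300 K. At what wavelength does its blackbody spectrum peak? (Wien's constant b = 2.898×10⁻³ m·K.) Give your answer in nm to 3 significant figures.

124 nm

λ_max = b/T = 2.898×10⁻³ / 23300 = 1.24×10^-7 m = 124.4 nm.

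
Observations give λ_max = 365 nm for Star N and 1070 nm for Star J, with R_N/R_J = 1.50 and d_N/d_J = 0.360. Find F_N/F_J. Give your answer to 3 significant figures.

1.28×10^3

Wien's law: T_N/T_J = λ_J/λ_N = 1070/365 = 2.932.
L_N/L_J = (R_N/R_J)²(T_N/T_J)⁴ = (1.50)²(2.932)⁴ = 166.2.
F_N/F_J = (L_N/L_J)/(d_N/d_J)² = 166.2/(0.360)² = 1282.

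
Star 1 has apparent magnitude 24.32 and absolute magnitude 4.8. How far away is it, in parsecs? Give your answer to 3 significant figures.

m − M = 5 log₁₀(d/10 pc)
24.32 − (4.8) = 19.52 = 5 log₁₀(d/10)
d = 10 × 10^(19.52/5) = 10 × 10^3.904 = 8.017×10^4 pc.

8.02×10^4 pc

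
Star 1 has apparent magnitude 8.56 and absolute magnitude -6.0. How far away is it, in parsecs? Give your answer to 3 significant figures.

m − M = 5 log₁₀(d/10 pc)
8.56 − (-6.0) = 14.56 = 5 log₁₀(d/10)
d = 10 × 10^(14.56/5) = 10 × 10^2.912 = 8166 pc.

8.17×10^3 pc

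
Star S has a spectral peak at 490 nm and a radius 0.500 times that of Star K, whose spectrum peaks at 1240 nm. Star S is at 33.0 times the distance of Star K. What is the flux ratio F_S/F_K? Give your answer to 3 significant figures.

Wien's law: T_S/T_K = λ_K/λ_S = 1240/490 = 2.531.
L_S/L_K = (R_S/R_K)²(T_S/T_K)⁴ = (0.500)²(2.531)⁴ = 10.25.
F_S/F_K = (L_S/L_K)/(d_S/d_K)² = 10.25/(33.0)² = 0.009415.

0.00941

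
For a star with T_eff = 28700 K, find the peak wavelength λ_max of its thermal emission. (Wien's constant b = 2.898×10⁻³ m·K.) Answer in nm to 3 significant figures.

101 nm

λ_max = b/T = 2.898×10⁻³ / 28700 = 1.01×10^-7 m = 101.0 nm.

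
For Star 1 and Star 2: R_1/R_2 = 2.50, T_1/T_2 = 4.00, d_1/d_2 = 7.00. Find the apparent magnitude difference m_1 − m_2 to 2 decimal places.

L_1/L_2 = (2.50)²(4.00)⁴ = 1600.
F_1/F_2 = (L_1/L_2)/(d_1/d_2)² = 1600/49.00 = 32.65.
m_1 − m_2 = −2.5 log₁₀(32.65) = -3.78.

-3.78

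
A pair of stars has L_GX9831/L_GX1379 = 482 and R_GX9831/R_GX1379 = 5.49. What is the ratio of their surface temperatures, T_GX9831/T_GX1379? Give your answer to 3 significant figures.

2.00

L ∝ R²T⁴ gives T ∝ (L/R²)^(1/4), so
T_GX9831/T_GX1379 = (482 / 5.49²)^(1/4) = (15.99)^(1/4) = 2.000.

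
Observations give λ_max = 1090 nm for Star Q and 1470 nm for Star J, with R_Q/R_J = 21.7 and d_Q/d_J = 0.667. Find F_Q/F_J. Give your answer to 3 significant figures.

3.50×10^3

Wien's law: T_Q/T_J = λ_J/λ_Q = 1470/1090 = 1.349.
L_Q/L_J = (R_Q/R_J)²(T_Q/T_J)⁴ = (21.7)²(1.349)⁴ = 1558.
F_Q/F_J = (L_Q/L_J)/(d_Q/d_J)² = 1558/(0.667)² = 3501.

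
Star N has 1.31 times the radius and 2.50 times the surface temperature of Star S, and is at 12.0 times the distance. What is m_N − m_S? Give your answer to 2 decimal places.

L_N/L_S = (1.31)²(2.50)⁴ = 67.04.
F_N/F_S = (L_N/L_S)/(d_N/d_S)² = 67.04/144.0 = 0.4655.
m_N − m_S = −2.5 log₁₀(0.4655) = 0.83.

0.83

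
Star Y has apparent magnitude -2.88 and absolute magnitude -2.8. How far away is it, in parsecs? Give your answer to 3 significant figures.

9.64 pc

m − M = 5 log₁₀(d/10 pc)
-2.88 − (-2.8) = -0.08 = 5 log₁₀(d/10)
d = 10 × 10^(-0.08/5) = 10 × 10^-0.016 = 9.638 pc.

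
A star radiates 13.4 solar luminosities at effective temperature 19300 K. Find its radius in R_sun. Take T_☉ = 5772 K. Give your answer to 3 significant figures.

0.327 R_sun

R/R_☉ = √(L/L_☉) / (T/T_☉)² = √(13.4) / (3.344)²
       = 3.661 / 11.18 = 0.3274.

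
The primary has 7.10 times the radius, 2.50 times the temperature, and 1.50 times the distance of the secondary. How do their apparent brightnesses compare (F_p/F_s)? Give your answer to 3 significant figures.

L_p/L_s = (R_p/R_s)²(T_p/T_s)⁴ = (7.10)² × (2.50)⁴ = 1969.
F_p/F_s = (L_p/L_s)/(d_p/d_s)² = 1969 / (1.50)² = 875.2.

875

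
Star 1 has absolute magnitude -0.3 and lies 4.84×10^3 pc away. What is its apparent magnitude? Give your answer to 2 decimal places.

13.12

m = M + 5 log₁₀(d/10 pc) = -0.3 + 5 log₁₀(4.84×10^3/10)
  = -0.3 + 5 × 2.685 = -0.3 + 13.42 = 13.12.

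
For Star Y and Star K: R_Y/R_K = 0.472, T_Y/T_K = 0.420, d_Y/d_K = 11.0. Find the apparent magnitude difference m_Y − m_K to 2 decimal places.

L_Y/L_K = (0.472)²(0.420)⁴ = 0.006932.
F_Y/F_K = (L_Y/L_K)/(d_Y/d_K)² = 0.006932/121.0 = 5.729×10^-5.
m_Y − m_K = −2.5 log₁₀(5.729×10^-5) = 10.60.

10.60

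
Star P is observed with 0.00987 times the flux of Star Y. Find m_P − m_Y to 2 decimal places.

5.01

m_P − m_Y = −2.5 log₁₀(F_P/F_Y) = −2.5 log₁₀(0.00987) = −2.5 × (-2.006) = 5.014.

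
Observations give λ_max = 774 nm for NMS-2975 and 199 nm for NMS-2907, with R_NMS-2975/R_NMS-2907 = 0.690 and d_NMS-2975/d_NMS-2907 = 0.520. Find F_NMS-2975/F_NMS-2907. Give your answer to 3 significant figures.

0.00769

Wien's law: T_NMS-2975/T_NMS-2907 = λ_NMS-2907/λ_NMS-2975 = 199/774 = 0.2571.
L_NMS-2975/L_NMS-2907 = (R_NMS-2975/R_NMS-2907)²(T_NMS-2975/T_NMS-2907)⁴ = (0.690)²(0.2571)⁴ = 0.002080.
F_NMS-2975/F_NMS-2907 = (L_NMS-2975/L_NMS-2907)/(d_NMS-2975/d_NMS-2907)² = 0.002080/(0.520)² = 0.007694.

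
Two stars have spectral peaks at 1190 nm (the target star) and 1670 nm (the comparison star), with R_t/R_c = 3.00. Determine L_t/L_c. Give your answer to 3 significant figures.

Wien's law gives T ∝ 1/λ_max, so T_t/T_c = λ_c/λ_t = 1670/1190 = 1.403.
Then L ∝ R²T⁴ gives L_t/L_c = (3.00)² × (1.403)⁴ = 9.000 × 3.879 = 34.91.

34.9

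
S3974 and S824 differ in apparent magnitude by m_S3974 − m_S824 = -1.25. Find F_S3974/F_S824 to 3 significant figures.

F_S3974/F_S824 = 10^(−(m_S3974 − m_S824)/2.5) = 10^(1.25/2.5) = 10^0.500 = 3.162.

3.16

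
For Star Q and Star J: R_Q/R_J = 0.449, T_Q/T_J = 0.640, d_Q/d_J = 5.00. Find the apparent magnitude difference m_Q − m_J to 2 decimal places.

7.17

L_Q/L_J = (0.449)²(0.640)⁴ = 0.03382.
F_Q/F_J = (L_Q/L_J)/(d_Q/d_J)² = 0.03382/25.00 = 0.001353.
m_Q − m_J = −2.5 log₁₀(0.001353) = 7.17.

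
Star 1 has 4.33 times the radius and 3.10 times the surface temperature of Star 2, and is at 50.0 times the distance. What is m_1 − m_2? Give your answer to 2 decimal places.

L_1/L_2 = (4.33)²(3.10)⁴ = 1732.
F_1/F_2 = (L_1/L_2)/(d_1/d_2)² = 1732/2500 = 0.6926.
m_1 − m_2 = −2.5 log₁₀(0.6926) = 0.40.

0.40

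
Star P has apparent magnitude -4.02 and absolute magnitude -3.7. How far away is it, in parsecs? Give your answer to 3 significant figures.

8.63 pc

m − M = 5 log₁₀(d/10 pc)
-4.02 − (-3.7) = -0.32 = 5 log₁₀(d/10)
d = 10 × 10^(-0.32/5) = 10 × 10^-0.064 = 8.630 pc.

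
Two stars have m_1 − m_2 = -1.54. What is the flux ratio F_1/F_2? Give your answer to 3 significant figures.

4.13

F_1/F_2 = 10^(−(m_1 − m_2)/2.5) = 10^(1.54/2.5) = 10^0.616 = 4.130.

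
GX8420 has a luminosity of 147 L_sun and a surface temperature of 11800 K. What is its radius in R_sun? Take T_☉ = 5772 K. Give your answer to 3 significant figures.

2.90 R_sun

R/R_☉ = √(L/L_☉) / (T/T_☉)² = √(147) / (2.044)²
       = 12.12 / 4.179 = 2.901.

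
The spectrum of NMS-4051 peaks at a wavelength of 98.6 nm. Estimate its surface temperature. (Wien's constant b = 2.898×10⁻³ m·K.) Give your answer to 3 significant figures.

2.94×10^4 K

T = b/λ_max = 2.898×10⁻³ / (98.6×10⁻⁹) = 2.939×10^4 K.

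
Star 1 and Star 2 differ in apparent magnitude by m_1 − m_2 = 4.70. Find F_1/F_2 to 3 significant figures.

F_1/F_2 = 10^(−(m_1 − m_2)/2.5) = 10^(-4.70/2.5) = 10^-1.880 = 0.01318.

0.0132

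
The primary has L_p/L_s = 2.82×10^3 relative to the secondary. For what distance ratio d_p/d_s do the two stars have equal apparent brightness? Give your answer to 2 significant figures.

Equal flux requires L_p/d_p² = L_s/d_s², so d_p/d_s = √(L_p/L_s)
= √(2.82×10^3) = 53.10.

53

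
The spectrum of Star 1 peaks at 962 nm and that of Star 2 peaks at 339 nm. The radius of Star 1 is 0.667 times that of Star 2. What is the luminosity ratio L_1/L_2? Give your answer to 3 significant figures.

Wien's law gives T ∝ 1/λ_max, so T_1/T_2 = λ_2/λ_1 = 339/962 = 0.3524.
Then L ∝ R²T⁴ gives L_1/L_2 = (0.667)² × (0.3524)⁴ = 0.4449 × 0.01542 = 0.006860.

0.00686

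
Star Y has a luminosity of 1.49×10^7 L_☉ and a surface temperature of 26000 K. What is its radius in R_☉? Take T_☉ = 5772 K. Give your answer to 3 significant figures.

190 R_☉

R/R_☉ = √(L/L_☉) / (T/T_☉)² = √(1.49×10^7) / (4.505)²
       = 3860 / 20.29 = 190.2.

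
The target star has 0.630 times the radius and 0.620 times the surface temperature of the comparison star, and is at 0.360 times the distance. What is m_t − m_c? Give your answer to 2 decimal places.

0.86

L_t/L_c = (0.630)²(0.620)⁴ = 0.05865.
F_t/F_c = (L_t/L_c)/(d_t/d_c)² = 0.05865/0.1296 = 0.4525.
m_t − m_c = −2.5 log₁₀(0.4525) = 0.86.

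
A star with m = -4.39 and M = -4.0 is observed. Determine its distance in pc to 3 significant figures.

8.36 pc

m − M = 5 log₁₀(d/10 pc)
-4.39 − (-4.0) = -0.39 = 5 log₁₀(d/10)
d = 10 × 10^(-0.39/5) = 10 × 10^-0.078 = 8.356 pc.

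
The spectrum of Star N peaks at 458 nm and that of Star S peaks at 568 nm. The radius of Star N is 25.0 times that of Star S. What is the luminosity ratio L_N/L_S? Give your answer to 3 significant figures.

1.48×10^3

Wien's law gives T ∝ 1/λ_max, so T_N/T_S = λ_S/λ_N = 568/458 = 1.240.
Then L ∝ R²T⁴ gives L_N/L_S = (25.0)² × (1.240)⁴ = 625.0 × 2.366 = 1478.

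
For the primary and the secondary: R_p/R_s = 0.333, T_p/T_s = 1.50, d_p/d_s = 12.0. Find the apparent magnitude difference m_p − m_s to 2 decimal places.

L_p/L_s = (0.333)²(1.50)⁴ = 0.5614.
F_p/F_s = (L_p/L_s)/(d_p/d_s)² = 0.5614/144.0 = 0.003898.
m_p − m_s = −2.5 log₁₀(0.003898) = 6.02.

6.02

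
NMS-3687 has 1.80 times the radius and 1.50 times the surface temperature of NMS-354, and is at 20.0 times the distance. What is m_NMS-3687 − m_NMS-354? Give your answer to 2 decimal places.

L_NMS-3687/L_NMS-354 = (1.80)²(1.50)⁴ = 16.40.
F_NMS-3687/F_NMS-354 = (L_NMS-3687/L_NMS-354)/(d_NMS-3687/d_NMS-354)² = 16.40/400.0 = 0.04101.
m_NMS-3687 − m_NMS-354 = −2.5 log₁₀(0.04101) = 3.47.

3.47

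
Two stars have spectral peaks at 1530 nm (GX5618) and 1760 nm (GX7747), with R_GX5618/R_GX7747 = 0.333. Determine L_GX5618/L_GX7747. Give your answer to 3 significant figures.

Wien's law gives T ∝ 1/λ_max, so T_GX5618/T_GX7747 = λ_GX7747/λ_GX5618 = 1760/1530 = 1.150.
Then L ∝ R²T⁴ gives L_GX5618/L_GX7747 = (0.333)² × (1.150)⁴ = 0.1109 × 1.751 = 0.1942.

0.194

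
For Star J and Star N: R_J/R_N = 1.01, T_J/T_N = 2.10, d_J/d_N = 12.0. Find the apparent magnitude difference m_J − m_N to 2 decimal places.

L_J/L_N = (1.01)²(2.10)⁴ = 19.84.
F_J/F_N = (L_J/L_N)/(d_J/d_N)² = 19.84/144.0 = 0.1378.
m_J − m_N = −2.5 log₁₀(0.1378) = 2.15.

2.15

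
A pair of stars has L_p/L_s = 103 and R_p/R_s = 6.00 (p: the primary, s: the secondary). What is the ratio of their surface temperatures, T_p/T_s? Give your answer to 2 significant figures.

L ∝ R²T⁴ gives T ∝ (L/R²)^(1/4), so
T_p/T_s = (103 / 6.00²)^(1/4) = (2.861)^(1/4) = 1.301.

1.3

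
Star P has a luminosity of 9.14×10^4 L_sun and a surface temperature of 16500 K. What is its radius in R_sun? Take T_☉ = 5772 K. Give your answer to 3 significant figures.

R/R_☉ = √(L/L_☉) / (T/T_☉)² = √(9.14×10^4) / (2.859)²
       = 302.3 / 8.172 = 37.00.

37.0 R_sun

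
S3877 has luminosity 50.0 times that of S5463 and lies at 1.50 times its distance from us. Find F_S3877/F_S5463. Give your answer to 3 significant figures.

F = L/(4πd²), so F_S3877/F_S5463 = (L_S3877/L_S5463) / (d_S3877/d_S5463)²
= 50.0 / (1.50)² = 50.0 / 2.250 = 22.22.

22.2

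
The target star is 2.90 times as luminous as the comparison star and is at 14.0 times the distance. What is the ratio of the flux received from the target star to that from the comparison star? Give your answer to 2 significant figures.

F = L/(4πd²), so F_t/F_c = (L_t/L_c) / (d_t/d_c)²
= 2.90 / (14.0)² = 2.90 / 196.0 = 0.01480.

0.015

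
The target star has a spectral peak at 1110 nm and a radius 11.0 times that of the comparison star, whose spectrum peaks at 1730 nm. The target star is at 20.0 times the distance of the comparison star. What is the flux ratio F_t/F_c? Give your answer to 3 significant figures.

Wien's law: T_t/T_c = λ_c/λ_t = 1730/1110 = 1.559.
L_t/L_c = (R_t/R_c)²(T_t/T_c)⁴ = (11.0)²(1.559)⁴ = 714.0.
F_t/F_c = (L_t/L_c)/(d_t/d_c)² = 714.0/(20.0)² = 1.785.

1.78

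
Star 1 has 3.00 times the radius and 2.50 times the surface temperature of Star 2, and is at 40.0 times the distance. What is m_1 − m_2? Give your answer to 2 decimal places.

L_1/L_2 = (3.00)²(2.50)⁴ = 351.6.
F_1/F_2 = (L_1/L_2)/(d_1/d_2)² = 351.6/1600 = 0.2197.
m_1 − m_2 = −2.5 log₁₀(0.2197) = 1.65.

1.65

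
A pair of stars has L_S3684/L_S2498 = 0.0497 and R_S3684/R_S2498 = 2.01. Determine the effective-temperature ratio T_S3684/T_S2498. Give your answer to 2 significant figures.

L ∝ R²T⁴ gives T ∝ (L/R²)^(1/4), so
T_S3684/T_S2498 = (0.0497 / 2.01²)^(1/4) = (0.01230)^(1/4) = 0.3330.

0.33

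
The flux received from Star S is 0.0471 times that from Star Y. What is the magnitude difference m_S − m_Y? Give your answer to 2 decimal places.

m_S − m_Y = −2.5 log₁₀(F_S/F_Y) = −2.5 log₁₀(0.0471) = −2.5 × (-1.327) = 3.317.

3.32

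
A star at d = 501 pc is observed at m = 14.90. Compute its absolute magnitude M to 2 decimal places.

M = m − 5 log₁₀(d/10 pc) = 14.90 − 5 log₁₀(501/10)
  = 14.90 − 5 × 1.700 = 14.90 − 8.50 = 6.40.

6.40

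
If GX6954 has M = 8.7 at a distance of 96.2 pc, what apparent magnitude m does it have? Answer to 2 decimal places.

13.62

m = M + 5 log₁₀(d/10 pc) = 8.7 + 5 log₁₀(96.2/10)
  = 8.7 + 5 × 0.983 = 8.7 + 4.92 = 13.62.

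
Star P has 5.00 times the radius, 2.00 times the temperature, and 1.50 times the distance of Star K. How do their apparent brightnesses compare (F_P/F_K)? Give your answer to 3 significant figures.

178

L_P/L_K = (R_P/R_K)²(T_P/T_K)⁴ = (5.00)² × (2.00)⁴ = 400.0.
F_P/F_K = (L_P/L_K)/(d_P/d_K)² = 400.0 / (1.50)² = 177.8.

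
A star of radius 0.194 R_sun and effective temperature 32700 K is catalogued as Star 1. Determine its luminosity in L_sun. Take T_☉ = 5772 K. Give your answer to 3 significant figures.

38.8 L_sun

L/L_☉ = (R/R_☉)² (T/T_☉)⁴ = (0.194)² × (32700/5772)⁴
       = 0.03764 × (5.665)⁴ = 0.03764 × 1030 = 38.77.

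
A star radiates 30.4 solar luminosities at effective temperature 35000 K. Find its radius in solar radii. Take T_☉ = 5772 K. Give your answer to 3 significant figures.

R/R_☉ = √(L/L_☉) / (T/T_☉)² = √(30.4) / (6.064)²
       = 5.514 / 36.77 = 0.1500.

0.150 solar radii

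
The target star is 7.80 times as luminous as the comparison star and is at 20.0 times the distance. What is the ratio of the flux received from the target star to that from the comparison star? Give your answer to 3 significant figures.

0.0195

F = L/(4πd²), so F_t/F_c = (L_t/L_c) / (d_t/d_c)²
= 7.80 / (20.0)² = 7.80 / 400.0 = 0.01950.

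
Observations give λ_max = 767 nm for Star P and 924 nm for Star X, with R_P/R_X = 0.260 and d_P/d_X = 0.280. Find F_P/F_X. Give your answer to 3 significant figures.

1.82

Wien's law: T_P/T_X = λ_X/λ_P = 924/767 = 1.205.
L_P/L_X = (R_P/R_X)²(T_P/T_X)⁴ = (0.260)²(1.205)⁴ = 0.1424.
F_P/F_X = (L_P/L_X)/(d_P/d_X)² = 0.1424/(0.280)² = 1.816.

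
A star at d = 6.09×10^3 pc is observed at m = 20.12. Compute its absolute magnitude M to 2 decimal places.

M = m − 5 log₁₀(d/10 pc) = 20.12 − 5 log₁₀(6.09×10^3/10)
  = 20.12 − 5 × 2.785 = 20.12 − 13.92 = 6.20.

6.20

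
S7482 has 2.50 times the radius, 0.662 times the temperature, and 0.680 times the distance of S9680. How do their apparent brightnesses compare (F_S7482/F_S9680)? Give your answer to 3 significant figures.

2.60

L_S7482/L_S9680 = (R_S7482/R_S9680)²(T_S7482/T_S9680)⁴ = (2.50)² × (0.662)⁴ = 1.200.
F_S7482/F_S9680 = (L_S7482/L_S9680)/(d_S7482/d_S9680)² = 1.200 / (0.680)² = 2.596.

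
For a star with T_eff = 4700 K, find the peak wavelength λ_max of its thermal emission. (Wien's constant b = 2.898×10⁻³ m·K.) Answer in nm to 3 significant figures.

λ_max = b/T = 2.898×10⁻³ / 4700 = 6.17×10^-7 m = 616.6 nm.

617 nm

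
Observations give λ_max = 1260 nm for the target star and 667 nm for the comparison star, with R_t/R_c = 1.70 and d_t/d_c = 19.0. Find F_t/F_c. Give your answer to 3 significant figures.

6.29×10^-4

Wien's law: T_t/T_c = λ_c/λ_t = 667/1260 = 0.5294.
L_t/L_c = (R_t/R_c)²(T_t/T_c)⁴ = (1.70)²(0.5294)⁴ = 0.2269.
F_t/F_c = (L_t/L_c)/(d_t/d_c)² = 0.2269/(19.0)² = 6.287×10^-4.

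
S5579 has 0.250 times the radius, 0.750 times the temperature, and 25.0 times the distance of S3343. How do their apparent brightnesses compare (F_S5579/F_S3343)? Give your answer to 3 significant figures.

L_S5579/L_S3343 = (R_S5579/R_S3343)²(T_S5579/T_S3343)⁴ = (0.250)² × (0.750)⁴ = 0.01978.
F_S5579/F_S3343 = (L_S5579/L_S3343)/(d_S5579/d_S3343)² = 0.01978 / (25.0)² = 3.164×10^-5.

3.16×10^-5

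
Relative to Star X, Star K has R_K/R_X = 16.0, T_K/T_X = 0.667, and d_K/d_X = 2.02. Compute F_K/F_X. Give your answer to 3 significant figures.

12.4

L_K/L_X = (R_K/R_X)²(T_K/T_X)⁴ = (16.0)² × (0.667)⁴ = 50.67.
F_K/F_X = (L_K/L_X)/(d_K/d_X)² = 50.67 / (2.02)² = 12.42.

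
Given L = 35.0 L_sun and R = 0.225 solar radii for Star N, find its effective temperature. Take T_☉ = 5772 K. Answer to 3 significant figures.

2.96×10^4 K

T/T_☉ = (L/L_☉)^(1/4) / (R/R_☉)^(1/2)
T = 5772 × (35.0)^(1/4) / √(0.225) = 5772 × 2.432 / 0.4743 = 2.960×10^4 K.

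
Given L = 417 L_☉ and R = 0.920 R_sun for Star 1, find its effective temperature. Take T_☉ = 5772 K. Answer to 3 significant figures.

T/T_☉ = (L/L_☉)^(1/4) / (R/R_☉)^(1/2)
T = 5772 × (417)^(1/4) / √(0.920) = 5772 × 4.519 / 0.9592 = 2.719×10^4 K.

2.72×10^4 K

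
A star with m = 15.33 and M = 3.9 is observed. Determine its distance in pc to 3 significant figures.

1.93×10^3 pc

m − M = 5 log₁₀(d/10 pc)
15.33 − (3.9) = 11.43 = 5 log₁₀(d/10)
d = 10 × 10^(11.43/5) = 10 × 10^2.286 = 1932 pc.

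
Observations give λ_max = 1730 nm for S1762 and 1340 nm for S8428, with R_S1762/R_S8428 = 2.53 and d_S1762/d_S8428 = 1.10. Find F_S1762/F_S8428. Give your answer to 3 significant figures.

Wien's law: T_S1762/T_S8428 = λ_S8428/λ_S1762 = 1340/1730 = 0.7746.
L_S1762/L_S8428 = (R_S1762/R_S8428)²(T_S1762/T_S8428)⁴ = (2.53)²(0.7746)⁴ = 2.304.
F_S1762/F_S8428 = (L_S1762/L_S8428)/(d_S1762/d_S8428)² = 2.304/(1.10)² = 1.904.

1.90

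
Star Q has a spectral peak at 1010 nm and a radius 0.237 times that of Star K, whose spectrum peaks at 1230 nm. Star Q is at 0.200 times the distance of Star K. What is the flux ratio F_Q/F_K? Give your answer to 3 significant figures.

3.09

Wien's law: T_Q/T_K = λ_K/λ_Q = 1230/1010 = 1.218.
L_Q/L_K = (R_Q/R_K)²(T_Q/T_K)⁴ = (0.237)²(1.218)⁴ = 0.1235.
F_Q/F_K = (L_Q/L_K)/(d_Q/d_K)² = 0.1235/(0.200)² = 3.089.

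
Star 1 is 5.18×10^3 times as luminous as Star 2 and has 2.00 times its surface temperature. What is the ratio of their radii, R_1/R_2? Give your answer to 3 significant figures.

L ∝ R²T⁴ gives R ∝ √L / T², so
R_1/R_2 = √(5.18×10^3) / (2.00)² = 71.97 / 4.000 = 17.99.

18.0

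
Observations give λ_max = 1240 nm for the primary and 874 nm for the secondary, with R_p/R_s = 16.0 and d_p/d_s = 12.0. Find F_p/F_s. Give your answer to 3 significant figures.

0.439

Wien's law: T_p/T_s = λ_s/λ_p = 874/1240 = 0.7048.
L_p/L_s = (R_p/R_s)²(T_p/T_s)⁴ = (16.0)²(0.7048)⁴ = 63.18.
F_p/F_s = (L_p/L_s)/(d_p/d_s)² = 63.18/(12.0)² = 0.4388.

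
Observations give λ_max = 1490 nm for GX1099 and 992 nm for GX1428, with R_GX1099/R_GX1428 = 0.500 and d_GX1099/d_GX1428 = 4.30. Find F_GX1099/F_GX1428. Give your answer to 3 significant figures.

Wien's law: T_GX1099/T_GX1428 = λ_GX1428/λ_GX1099 = 992/1490 = 0.6658.
L_GX1099/L_GX1428 = (R_GX1099/R_GX1428)²(T_GX1099/T_GX1428)⁴ = (0.500)²(0.6658)⁴ = 0.04912.
F_GX1099/F_GX1428 = (L_GX1099/L_GX1428)/(d_GX1099/d_GX1428)² = 0.04912/(4.30)² = 0.002656.

0.00266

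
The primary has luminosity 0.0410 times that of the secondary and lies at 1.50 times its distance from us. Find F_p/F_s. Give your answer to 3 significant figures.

0.0182

F = L/(4πd²), so F_p/F_s = (L_p/L_s) / (d_p/d_s)²
= 0.0410 / (1.50)² = 0.0410 / 2.250 = 0.01822.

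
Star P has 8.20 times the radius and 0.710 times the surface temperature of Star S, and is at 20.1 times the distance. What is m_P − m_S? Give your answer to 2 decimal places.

3.43

L_P/L_S = (8.20)²(0.710)⁴ = 17.09.
F_P/F_S = (L_P/L_S)/(d_P/d_S)² = 17.09/404.0 = 0.04229.
m_P − m_S = −2.5 log₁₀(0.04229) = 3.43.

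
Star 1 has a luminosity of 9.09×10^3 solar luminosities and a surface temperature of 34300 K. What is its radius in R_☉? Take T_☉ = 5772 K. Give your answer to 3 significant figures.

R/R_☉ = √(L/L_☉) / (T/T_☉)² = √(9.09×10^3) / (5.942)²
       = 95.34 / 35.31 = 2.700.

2.70 R_☉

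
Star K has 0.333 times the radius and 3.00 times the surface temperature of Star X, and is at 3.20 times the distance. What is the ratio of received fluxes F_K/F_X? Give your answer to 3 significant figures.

L_K/L_X = (R_K/R_X)²(T_K/T_X)⁴ = (0.333)² × (3.00)⁴ = 8.982.
F_K/F_X = (L_K/L_X)/(d_K/d_X)² = 8.982 / (3.20)² = 0.8771.

0.877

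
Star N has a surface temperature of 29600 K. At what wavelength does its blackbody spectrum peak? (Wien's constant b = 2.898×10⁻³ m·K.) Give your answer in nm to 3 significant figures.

97.9 nm

λ_max = b/T = 2.898×10⁻³ / 29600 = 9.79×10^-8 m = 97.91 nm.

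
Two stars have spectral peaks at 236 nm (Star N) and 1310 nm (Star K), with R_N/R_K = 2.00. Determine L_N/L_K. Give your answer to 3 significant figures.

Wien's law gives T ∝ 1/λ_max, so T_N/T_K = λ_K/λ_N = 1310/236 = 5.551.
Then L ∝ R²T⁴ gives L_N/L_K = (2.00)² × (5.551)⁴ = 4.000 × 949.4 = 3797.

3.80×10^3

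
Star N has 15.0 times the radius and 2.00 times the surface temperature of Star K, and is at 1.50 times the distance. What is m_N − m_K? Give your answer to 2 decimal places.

L_N/L_K = (15.0)²(2.00)⁴ = 3600.
F_N/F_K = (L_N/L_K)/(d_N/d_K)² = 3600/2.250 = 1600.
m_N − m_K = −2.5 log₁₀(1600) = -8.01.

-8.01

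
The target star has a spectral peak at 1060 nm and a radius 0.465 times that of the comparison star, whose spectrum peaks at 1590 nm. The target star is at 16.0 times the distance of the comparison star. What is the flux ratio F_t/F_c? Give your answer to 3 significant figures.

Wien's law: T_t/T_c = λ_c/λ_t = 1590/1060 = 1.500.
L_t/L_c = (R_t/R_c)²(T_t/T_c)⁴ = (0.465)²(1.500)⁴ = 1.095.
F_t/F_c = (L_t/L_c)/(d_t/d_c)² = 1.095/(16.0)² = 0.004276.

0.00428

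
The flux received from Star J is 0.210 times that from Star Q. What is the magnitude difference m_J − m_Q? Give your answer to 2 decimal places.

1.69

m_J − m_Q = −2.5 log₁₀(F_J/F_Q) = −2.5 log₁₀(0.210) = −2.5 × (-0.678) = 1.694.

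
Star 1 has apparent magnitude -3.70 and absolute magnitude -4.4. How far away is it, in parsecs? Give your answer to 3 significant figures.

m − M = 5 log₁₀(d/10 pc)
-3.70 − (-4.4) = 0.70 = 5 log₁₀(d/10)
d = 10 × 10^(0.70/5) = 10 × 10^0.140 = 13.80 pc.

13.8 pc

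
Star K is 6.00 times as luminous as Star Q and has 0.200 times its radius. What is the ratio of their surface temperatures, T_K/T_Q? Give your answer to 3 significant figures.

3.50

L ∝ R²T⁴ gives T ∝ (L/R²)^(1/4), so
T_K/T_Q = (6.00 / 0.200²)^(1/4) = (150.0)^(1/4) = 3.500.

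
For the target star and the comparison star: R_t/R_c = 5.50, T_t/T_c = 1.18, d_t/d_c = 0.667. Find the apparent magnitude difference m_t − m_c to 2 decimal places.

-5.30

L_t/L_c = (5.50)²(1.18)⁴ = 58.65.
F_t/F_c = (L_t/L_c)/(d_t/d_c)² = 58.65/0.4449 = 131.8.
m_t − m_c = −2.5 log₁₀(131.8) = -5.30.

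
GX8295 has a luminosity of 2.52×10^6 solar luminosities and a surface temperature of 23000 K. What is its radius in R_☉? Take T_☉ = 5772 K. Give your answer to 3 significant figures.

R/R_☉ = √(L/L_☉) / (T/T_☉)² = √(2.52×10^6) / (3.985)²
       = 1587 / 15.88 = 99.98.

100 R_☉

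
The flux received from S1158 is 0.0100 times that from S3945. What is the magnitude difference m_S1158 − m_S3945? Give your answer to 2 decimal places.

5.00

m_S1158 − m_S3945 = −2.5 log₁₀(F_S1158/F_S3945) = −2.5 log₁₀(0.0100) = −2.5 × (-2.000) = 5.000.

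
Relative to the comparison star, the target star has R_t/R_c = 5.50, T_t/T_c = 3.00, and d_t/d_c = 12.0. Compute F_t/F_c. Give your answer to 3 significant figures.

17.0

L_t/L_c = (R_t/R_c)²(T_t/T_c)⁴ = (5.50)² × (3.00)⁴ = 2450.
F_t/F_c = (L_t/L_c)/(d_t/d_c)² = 2450 / (12.0)² = 17.02.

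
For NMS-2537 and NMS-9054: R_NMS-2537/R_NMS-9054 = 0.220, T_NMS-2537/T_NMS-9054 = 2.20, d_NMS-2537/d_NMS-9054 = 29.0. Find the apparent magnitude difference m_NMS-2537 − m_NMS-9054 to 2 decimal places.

L_NMS-2537/L_NMS-9054 = (0.220)²(2.20)⁴ = 1.134.
F_NMS-2537/F_NMS-9054 = (L_NMS-2537/L_NMS-9054)/(d_NMS-2537/d_NMS-9054)² = 1.134/841.0 = 0.001348.
m_NMS-2537 − m_NMS-9054 = −2.5 log₁₀(0.001348) = 7.18.

7.18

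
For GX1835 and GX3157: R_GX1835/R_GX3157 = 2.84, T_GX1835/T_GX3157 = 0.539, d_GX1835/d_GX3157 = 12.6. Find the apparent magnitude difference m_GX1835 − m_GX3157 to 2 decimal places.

L_GX1835/L_GX3157 = (2.84)²(0.539)⁴ = 0.6808.
F_GX1835/F_GX3157 = (L_GX1835/L_GX3157)/(d_GX1835/d_GX3157)² = 0.6808/158.8 = 0.004288.
m_GX1835 − m_GX3157 = −2.5 log₁₀(0.004288) = 5.92.

5.92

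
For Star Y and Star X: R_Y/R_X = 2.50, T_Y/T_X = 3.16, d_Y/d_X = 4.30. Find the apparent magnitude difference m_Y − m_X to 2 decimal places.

-3.82

L_Y/L_X = (2.50)²(3.16)⁴ = 623.2.
F_Y/F_X = (L_Y/L_X)/(d_Y/d_X)² = 623.2/18.49 = 33.70.
m_Y − m_X = −2.5 log₁₀(33.70) = -3.82.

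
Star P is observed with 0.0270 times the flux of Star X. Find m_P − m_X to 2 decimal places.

m_P − m_X = −2.5 log₁₀(F_P/F_X) = −2.5 log₁₀(0.0270) = −2.5 × (-1.569) = 3.922.

3.92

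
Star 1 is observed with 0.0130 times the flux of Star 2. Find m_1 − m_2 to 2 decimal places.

4.72

m_1 − m_2 = −2.5 log₁₀(F_1/F_2) = −2.5 log₁₀(0.0130) = −2.5 × (-1.886) = 4.715.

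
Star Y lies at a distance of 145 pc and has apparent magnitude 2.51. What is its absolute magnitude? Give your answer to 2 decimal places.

-3.30

M = m − 5 log₁₀(d/10 pc) = 2.51 − 5 log₁₀(145/10)
  = 2.51 − 5 × 1.161 = 2.51 − 5.81 = -3.30.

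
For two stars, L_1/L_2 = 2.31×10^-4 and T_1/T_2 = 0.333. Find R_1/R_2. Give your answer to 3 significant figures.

0.137

L ∝ R²T⁴ gives R ∝ √L / T², so
R_1/R_2 = √(2.31×10^-4) / (0.333)² = 0.01520 / 0.1109 = 0.1371.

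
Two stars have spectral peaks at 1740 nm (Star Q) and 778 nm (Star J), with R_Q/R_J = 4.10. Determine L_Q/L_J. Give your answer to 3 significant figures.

Wien's law gives T ∝ 1/λ_max, so T_Q/T_J = λ_J/λ_Q = 778/1740 = 0.4471.
Then L ∝ R²T⁴ gives L_Q/L_J = (4.10)² × (0.4471)⁴ = 16.81 × 0.03997 = 0.6719.

0.672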